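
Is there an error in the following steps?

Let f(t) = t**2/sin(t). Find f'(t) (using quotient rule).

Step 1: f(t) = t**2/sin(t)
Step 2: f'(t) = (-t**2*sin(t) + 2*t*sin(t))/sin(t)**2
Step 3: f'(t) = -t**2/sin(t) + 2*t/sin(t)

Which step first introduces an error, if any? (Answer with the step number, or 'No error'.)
Step 2

Step 2 is incorrect due to a wrong trig function.
The step shows: (-t**2*sin(t) + 2*t*sin(t))/sin(t)**2
The correct value should be: (-t**2*cos(t) + 2*t*sin(t))/sin(t)**2

Explanation: cos(t) was incorrectly written as sin(t): the term (-t**2*cos(t) + 2*t*sin(t))/sin(t)**2 was incorrectly written as (-t**2*sin(t) + 2*t*sin(t))/sin(t)**2
The later steps are derived from this incorrect expression, so the error originates in Step 2.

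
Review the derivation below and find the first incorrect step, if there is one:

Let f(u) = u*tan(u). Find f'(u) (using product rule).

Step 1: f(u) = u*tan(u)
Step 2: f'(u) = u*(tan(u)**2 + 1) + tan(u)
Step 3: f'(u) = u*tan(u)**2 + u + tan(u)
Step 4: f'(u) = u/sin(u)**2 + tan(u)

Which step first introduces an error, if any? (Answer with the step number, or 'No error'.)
Step 4

Step 4 is incorrect due to a wrong trig function.
The step shows: u/sin(u)**2 + tan(u)
The correct value should be: u/cos(u)**2 + tan(u)

Explanation: cos(u) was incorrectly written as sin(u): the term u/cos(u)**2 was incorrectly written as u/sin(u)**2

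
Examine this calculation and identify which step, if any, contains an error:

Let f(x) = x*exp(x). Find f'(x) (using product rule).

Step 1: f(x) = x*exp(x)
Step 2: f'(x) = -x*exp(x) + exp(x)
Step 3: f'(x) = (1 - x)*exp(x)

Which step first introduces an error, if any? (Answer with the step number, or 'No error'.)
Step 2

Step 2 is incorrect due to a sign flip.
The step shows: -x*exp(x) + exp(x)
The correct value should be: x*exp(x) + exp(x)

Explanation: The sign of one term was flipped: the term x*exp(x) was incorrectly written as -x*exp(x)
The later steps are derived from this incorrect expression, so the error originates in Step 2.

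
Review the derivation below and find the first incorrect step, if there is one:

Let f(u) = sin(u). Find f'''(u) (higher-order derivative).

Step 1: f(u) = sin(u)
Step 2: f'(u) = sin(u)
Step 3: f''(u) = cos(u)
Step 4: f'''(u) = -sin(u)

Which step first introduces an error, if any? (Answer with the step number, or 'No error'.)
Step 2

Step 2 is incorrect due to a wrong trig function.
The step shows: sin(u)
The correct value should be: cos(u)

Explanation: cos(u) was incorrectly written as sin(u): the term cos(u) was incorrectly written as sin(u)
The later steps are derived from this incorrect expression, so the error originates in Step 2.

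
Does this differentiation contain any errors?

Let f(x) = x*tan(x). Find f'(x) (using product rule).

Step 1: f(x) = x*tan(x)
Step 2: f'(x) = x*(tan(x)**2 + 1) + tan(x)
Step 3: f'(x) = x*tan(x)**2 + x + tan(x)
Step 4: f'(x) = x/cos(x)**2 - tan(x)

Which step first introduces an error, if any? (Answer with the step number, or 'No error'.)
Step 4

Step 4 is incorrect due to a sign flip.
The step shows: x/cos(x)**2 - tan(x)
The correct value should be: x/cos(x)**2 + tan(x)

Explanation: The sign of one term was flipped: the term tan(x) was incorrectly written as -tan(x)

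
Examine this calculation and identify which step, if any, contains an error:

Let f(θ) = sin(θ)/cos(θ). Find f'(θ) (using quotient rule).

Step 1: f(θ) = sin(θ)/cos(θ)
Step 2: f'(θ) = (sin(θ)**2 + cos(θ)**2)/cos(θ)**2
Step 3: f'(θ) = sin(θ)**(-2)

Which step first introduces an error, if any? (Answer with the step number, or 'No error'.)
Step 3

Step 3 is incorrect due to a wrong trig function.
The step shows: sin(θ)**(-2)
The correct value should be: cos(θ)**(-2)

Explanation: cos(θ) was incorrectly written as sin(θ): the term cos(θ)**(-2) was incorrectly written as sin(θ)**(-2)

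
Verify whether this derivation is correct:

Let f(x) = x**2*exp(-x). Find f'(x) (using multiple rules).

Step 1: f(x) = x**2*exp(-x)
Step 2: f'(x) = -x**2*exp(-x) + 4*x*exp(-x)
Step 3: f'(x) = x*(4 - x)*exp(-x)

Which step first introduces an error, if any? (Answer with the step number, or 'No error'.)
Step 2

Step 2 is incorrect due to a wrong coefficient.
The step shows: -x**2*exp(-x) + 4*x*exp(-x)
The correct value should be: -x**2*exp(-x) + 2*x*exp(-x)

Explanation: The coefficient 2 was incorrectly written as 4: the term 2*x*exp(-x) was incorrectly written as 4*x*exp(-x)
The later steps are derived from this incorrect expression, so the error originates in Step 2.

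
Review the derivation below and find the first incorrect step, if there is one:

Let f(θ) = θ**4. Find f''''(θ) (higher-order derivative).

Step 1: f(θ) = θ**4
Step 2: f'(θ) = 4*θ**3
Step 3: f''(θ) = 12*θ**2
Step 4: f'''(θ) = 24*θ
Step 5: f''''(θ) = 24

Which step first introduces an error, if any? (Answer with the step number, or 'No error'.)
No error

All steps in this derivation are correct.
The final answer f''''(θ) = 24 is valid.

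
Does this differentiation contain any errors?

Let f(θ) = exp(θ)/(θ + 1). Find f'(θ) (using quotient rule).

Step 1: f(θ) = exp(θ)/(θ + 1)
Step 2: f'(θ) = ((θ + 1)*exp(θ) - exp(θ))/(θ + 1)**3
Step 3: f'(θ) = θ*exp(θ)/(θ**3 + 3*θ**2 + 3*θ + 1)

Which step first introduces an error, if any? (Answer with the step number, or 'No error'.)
Step 2

Step 2 is incorrect due to a wrong exponent.
The step shows: ((θ + 1)*exp(θ) - exp(θ))/(θ + 1)**3
The correct value should be: ((θ + 1)*exp(θ) - exp(θ))/(θ + 1)**2

Explanation: The exponent -2 on θ + 1 was incorrectly written as -3: the term ((θ + 1)*exp(θ) - exp(θ))/(θ + 1)**2 was incorrectly written as ((θ + 1)*exp(θ) - exp(θ))/(θ + 1)**3
The later steps are derived from this incorrect expression, so the error originates in Step 2.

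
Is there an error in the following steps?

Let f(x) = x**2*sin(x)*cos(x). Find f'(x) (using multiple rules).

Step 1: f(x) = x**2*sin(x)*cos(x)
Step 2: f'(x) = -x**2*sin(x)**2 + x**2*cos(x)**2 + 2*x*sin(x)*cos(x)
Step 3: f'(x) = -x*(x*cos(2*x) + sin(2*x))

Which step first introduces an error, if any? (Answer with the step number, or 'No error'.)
Step 3

Step 3 is incorrect due to a sign flip.
The step shows: -x*(x*cos(2*x) + sin(2*x))
The correct value should be: x*(x*cos(2*x) + sin(2*x))

Explanation: The sign of the whole expression was flipped: the term x*(x*cos(2*x) + sin(2*x)) was incorrectly written as -x*(x*cos(2*x) + sin(2*x))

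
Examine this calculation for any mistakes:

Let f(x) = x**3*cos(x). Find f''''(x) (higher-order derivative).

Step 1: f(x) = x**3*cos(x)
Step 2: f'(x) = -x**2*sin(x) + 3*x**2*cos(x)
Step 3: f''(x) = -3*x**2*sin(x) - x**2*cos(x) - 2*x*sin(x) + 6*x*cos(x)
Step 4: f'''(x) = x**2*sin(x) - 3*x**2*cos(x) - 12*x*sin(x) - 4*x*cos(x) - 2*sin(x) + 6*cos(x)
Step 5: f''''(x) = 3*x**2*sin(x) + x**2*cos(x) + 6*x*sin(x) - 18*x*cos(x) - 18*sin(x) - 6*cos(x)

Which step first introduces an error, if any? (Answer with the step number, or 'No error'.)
Step 2

Step 2 is incorrect due to a wrong exponent.
The step shows: -x**2*sin(x) + 3*x**2*cos(x)
The correct value should be: -x**3*sin(x) + 3*x**2*cos(x)

Explanation: The exponent 3 on x was incorrectly written as 2: the term -x**3*sin(x) was incorrectly written as -x**2*sin(x)
The later steps are derived from this incorrect expression, so the error originates in Step 2.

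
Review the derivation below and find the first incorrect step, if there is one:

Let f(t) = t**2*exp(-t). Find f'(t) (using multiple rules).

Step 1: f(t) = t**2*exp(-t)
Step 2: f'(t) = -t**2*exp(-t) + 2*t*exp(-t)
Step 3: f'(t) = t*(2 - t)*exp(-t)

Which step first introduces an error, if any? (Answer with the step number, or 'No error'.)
No error

All steps in this derivation are correct.
The final answer f'(t) = t*(2 - t)*exp(-t) is valid.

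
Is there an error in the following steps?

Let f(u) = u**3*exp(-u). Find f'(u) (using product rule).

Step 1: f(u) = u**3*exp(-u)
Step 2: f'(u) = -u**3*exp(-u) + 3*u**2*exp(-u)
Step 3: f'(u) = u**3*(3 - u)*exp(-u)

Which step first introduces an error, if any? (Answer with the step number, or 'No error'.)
Step 3

Step 3 is incorrect due to a wrong exponent.
The step shows: u**3*(3 - u)*exp(-u)
The correct value should be: u**2*(3 - u)*exp(-u)

Explanation: The exponent 2 on u was incorrectly written as 3: the term u**2*(3 - u)*exp(-u) was incorrectly written as u**3*(3 - u)*exp(-u)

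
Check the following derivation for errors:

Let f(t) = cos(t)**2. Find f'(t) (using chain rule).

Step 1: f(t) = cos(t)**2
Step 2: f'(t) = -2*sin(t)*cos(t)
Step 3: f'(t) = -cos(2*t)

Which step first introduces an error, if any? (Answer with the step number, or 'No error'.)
Step 3

Step 3 is incorrect due to a wrong trig function.
The step shows: -cos(2*t)
The correct value should be: -sin(2*t)

Explanation: sin(2*t) was incorrectly written as cos(2*t): the term -sin(2*t) was incorrectly written as -cos(2*t)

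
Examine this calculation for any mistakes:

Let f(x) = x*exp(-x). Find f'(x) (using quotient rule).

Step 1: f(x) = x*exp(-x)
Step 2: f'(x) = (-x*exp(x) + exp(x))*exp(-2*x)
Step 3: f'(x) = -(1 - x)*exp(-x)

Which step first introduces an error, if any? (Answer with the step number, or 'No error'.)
Step 3

Step 3 is incorrect due to a sign flip.
The step shows: -(1 - x)*exp(-x)
The correct value should be: (1 - x)*exp(-x)

Explanation: The sign of the whole expression was flipped: the term (1 - x)*exp(-x) was incorrectly written as -(1 - x)*exp(-x)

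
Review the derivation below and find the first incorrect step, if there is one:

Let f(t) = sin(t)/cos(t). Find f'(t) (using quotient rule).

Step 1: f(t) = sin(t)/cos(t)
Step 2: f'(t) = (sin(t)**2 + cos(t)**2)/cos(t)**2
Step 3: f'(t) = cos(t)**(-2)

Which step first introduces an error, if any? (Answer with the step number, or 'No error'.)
No error

All steps in this derivation are correct.
The final answer f'(t) = cos(t)**(-2) is valid.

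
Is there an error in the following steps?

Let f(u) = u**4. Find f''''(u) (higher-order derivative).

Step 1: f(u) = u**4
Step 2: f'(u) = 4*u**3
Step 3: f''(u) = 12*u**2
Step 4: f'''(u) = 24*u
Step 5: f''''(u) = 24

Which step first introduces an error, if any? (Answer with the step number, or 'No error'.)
No error

All steps in this derivation are correct.
The final answer f''''(u) = 24 is valid.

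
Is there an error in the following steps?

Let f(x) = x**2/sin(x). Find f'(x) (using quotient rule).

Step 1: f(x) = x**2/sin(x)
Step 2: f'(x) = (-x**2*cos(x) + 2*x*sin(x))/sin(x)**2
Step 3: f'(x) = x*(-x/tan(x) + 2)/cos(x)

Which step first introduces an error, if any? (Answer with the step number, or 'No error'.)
Step 3

Step 3 is incorrect due to a wrong trig function.
The step shows: x*(-x/tan(x) + 2)/cos(x)
The correct value should be: x*(-x/tan(x) + 2)/sin(x)

Explanation: sin(x) was incorrectly written as cos(x): the term x*(-x/tan(x) + 2)/sin(x) was incorrectly written as x*(-x/tan(x) + 2)/cos(x)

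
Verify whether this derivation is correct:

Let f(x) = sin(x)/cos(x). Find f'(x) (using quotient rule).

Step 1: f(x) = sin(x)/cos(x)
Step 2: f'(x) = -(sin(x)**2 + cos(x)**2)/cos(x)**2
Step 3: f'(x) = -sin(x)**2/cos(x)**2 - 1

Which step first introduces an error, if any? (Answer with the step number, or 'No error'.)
Step 2

Step 2 is incorrect due to a sign flip.
The step shows: -(sin(x)**2 + cos(x)**2)/cos(x)**2
The correct value should be: (sin(x)**2 + cos(x)**2)/cos(x)**2

Explanation: The sign of the whole expression was flipped: the term (sin(x)**2 + cos(x)**2)/cos(x)**2 was incorrectly written as -(sin(x)**2 + cos(x)**2)/cos(x)**2
The later steps are derived from this incorrect expression, so the error originates in Step 2.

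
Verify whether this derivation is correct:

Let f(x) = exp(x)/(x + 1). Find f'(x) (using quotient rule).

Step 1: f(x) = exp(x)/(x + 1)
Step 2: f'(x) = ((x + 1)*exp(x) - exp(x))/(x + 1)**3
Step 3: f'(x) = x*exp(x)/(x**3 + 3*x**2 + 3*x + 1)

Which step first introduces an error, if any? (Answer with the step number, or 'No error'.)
Step 2

Step 2 is incorrect due to a wrong exponent.
The step shows: ((x + 1)*exp(x) - exp(x))/(x + 1)**3
The correct value should be: ((x + 1)*exp(x) - exp(x))/(x + 1)**2

Explanation: The exponent -2 on x + 1 was incorrectly written as -3: the term ((x + 1)*exp(x) - exp(x))/(x + 1)**2 was incorrectly written as ((x + 1)*exp(x) - exp(x))/(x + 1)**3
The later steps are derived from this incorrect expression, so the error originates in Step 2.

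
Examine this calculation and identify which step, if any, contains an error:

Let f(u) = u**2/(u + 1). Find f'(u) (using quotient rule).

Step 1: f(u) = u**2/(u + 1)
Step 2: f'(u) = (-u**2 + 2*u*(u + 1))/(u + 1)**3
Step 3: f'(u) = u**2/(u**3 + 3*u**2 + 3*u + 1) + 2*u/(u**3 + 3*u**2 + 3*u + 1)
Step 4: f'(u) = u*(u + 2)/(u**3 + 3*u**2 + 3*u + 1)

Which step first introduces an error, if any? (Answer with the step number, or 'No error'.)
Step 2

Step 2 is incorrect due to a wrong exponent.
The step shows: (-u**2 + 2*u*(u + 1))/(u + 1)**3
The correct value should be: (-u**2 + 2*u*(u + 1))/(u + 1)**2

Explanation: The exponent -2 on u + 1 was incorrectly written as -3: the term (-u**2 + 2*u*(u + 1))/(u + 1)**2 was incorrectly written as (-u**2 + 2*u*(u + 1))/(u + 1)**3
The later steps are derived from this incorrect expression, so the error originates in Step 2.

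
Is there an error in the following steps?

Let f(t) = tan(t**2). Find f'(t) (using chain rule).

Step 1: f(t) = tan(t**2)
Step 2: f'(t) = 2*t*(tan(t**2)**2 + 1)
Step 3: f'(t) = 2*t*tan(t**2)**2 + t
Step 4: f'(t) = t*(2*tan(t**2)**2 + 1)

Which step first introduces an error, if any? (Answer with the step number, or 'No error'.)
Step 3

Step 3 is incorrect due to a wrong coefficient.
The step shows: 2*t*tan(t**2)**2 + t
The correct value should be: 2*t*tan(t**2)**2 + 2*t

Explanation: The coefficient 2 was incorrectly written as 1: the term 2*t was incorrectly written as t
The later steps are derived from this incorrect expression, so the error originates in Step 3.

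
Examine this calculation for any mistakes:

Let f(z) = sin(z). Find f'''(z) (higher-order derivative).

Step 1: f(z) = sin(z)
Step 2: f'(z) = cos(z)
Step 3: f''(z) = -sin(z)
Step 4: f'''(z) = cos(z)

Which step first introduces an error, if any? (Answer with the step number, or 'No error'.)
Step 4

Step 4 is incorrect due to a sign flip.
The step shows: cos(z)
The correct value should be: -cos(z)

Explanation: The sign of the whole expression was flipped: the term -cos(z) was incorrectly written as cos(z)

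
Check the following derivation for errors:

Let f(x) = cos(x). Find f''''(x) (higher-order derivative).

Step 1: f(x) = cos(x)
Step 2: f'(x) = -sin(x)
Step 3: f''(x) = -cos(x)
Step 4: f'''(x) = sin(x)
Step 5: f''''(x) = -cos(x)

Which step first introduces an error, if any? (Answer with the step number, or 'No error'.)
Step 5

Step 5 is incorrect due to a sign flip.
The step shows: -cos(x)
The correct value should be: cos(x)

Explanation: The sign of the whole expression was flipped: the term cos(x) was incorrectly written as -cos(x)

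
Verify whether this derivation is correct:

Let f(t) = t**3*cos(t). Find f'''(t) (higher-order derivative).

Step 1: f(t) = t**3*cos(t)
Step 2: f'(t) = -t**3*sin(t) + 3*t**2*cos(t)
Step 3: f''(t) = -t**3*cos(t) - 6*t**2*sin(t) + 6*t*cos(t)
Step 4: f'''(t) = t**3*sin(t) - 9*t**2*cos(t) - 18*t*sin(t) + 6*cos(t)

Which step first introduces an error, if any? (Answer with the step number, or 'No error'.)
No error

All steps in this derivation are correct.
The final answer f'''(t) = t**3*sin(t) - 9*t**2*cos(t) - 18*t*sin(t) + 6*cos(t) is valid.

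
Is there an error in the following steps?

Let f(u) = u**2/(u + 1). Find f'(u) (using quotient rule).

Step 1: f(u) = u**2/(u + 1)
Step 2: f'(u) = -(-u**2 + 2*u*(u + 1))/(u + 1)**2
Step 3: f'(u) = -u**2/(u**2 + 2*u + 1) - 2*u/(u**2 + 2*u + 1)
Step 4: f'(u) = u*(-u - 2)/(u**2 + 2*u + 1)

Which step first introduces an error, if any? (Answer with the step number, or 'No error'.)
Step 2

Step 2 is incorrect due to a sign flip.
The step shows: -(-u**2 + 2*u*(u + 1))/(u + 1)**2
The correct value should be: (-u**2 + 2*u*(u + 1))/(u + 1)**2

Explanation: The sign of the whole expression was flipped: the term (-u**2 + 2*u*(u + 1))/(u + 1)**2 was incorrectly written as -(-u**2 + 2*u*(u + 1))/(u + 1)**2
The later steps are derived from this incorrect expression, so the error originates in Step 2.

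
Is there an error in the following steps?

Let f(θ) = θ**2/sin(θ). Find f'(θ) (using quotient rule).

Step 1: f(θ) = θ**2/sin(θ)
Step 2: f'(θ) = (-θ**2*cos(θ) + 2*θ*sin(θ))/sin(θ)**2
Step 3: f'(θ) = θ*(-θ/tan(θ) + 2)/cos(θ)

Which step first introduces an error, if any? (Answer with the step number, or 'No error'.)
Step 3

Step 3 is incorrect due to a wrong trig function.
The step shows: θ*(-θ/tan(θ) + 2)/cos(θ)
The correct value should be: θ*(-θ/tan(θ) + 2)/sin(θ)

Explanation: sin(θ) was incorrectly written as cos(θ): the term θ*(-θ/tan(θ) + 2)/sin(θ) was incorrectly written as θ*(-θ/tan(θ) + 2)/cos(θ)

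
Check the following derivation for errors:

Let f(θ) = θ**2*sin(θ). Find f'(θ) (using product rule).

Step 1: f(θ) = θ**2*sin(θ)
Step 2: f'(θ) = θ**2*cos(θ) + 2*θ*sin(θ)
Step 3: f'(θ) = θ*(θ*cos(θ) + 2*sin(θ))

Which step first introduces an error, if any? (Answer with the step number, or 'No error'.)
No error

All steps in this derivation are correct.
The final answer f'(θ) = θ*(θ*cos(θ) + 2*sin(θ)) is valid.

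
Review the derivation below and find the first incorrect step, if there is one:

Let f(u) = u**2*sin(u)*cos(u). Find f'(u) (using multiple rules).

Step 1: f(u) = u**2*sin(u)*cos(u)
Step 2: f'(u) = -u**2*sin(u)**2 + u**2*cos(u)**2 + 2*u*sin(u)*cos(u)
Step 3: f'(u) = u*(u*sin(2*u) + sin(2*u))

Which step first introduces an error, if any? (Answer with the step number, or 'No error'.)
Step 3

Step 3 is incorrect due to a wrong trig function.
The step shows: u*(u*sin(2*u) + sin(2*u))
The correct value should be: u*(u*cos(2*u) + sin(2*u))

Explanation: cos(2*u) was incorrectly written as sin(2*u): the term u*(u*cos(2*u) + sin(2*u)) was incorrectly written as u*(u*sin(2*u) + sin(2*u))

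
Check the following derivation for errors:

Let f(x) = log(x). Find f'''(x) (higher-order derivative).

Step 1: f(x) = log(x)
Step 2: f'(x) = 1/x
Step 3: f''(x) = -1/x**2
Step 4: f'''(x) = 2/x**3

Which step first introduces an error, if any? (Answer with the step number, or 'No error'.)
No error

All steps in this derivation are correct.
The final answer f'''(x) = 2/x**3 is valid.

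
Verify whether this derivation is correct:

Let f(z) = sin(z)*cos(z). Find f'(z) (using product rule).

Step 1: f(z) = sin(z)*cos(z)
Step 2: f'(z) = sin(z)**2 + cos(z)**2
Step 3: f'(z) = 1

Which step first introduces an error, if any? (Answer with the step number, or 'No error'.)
Step 2

Step 2 is incorrect due to a sign flip.
The step shows: sin(z)**2 + cos(z)**2
The correct value should be: -sin(z)**2 + cos(z)**2

Explanation: The sign of one term was flipped: the term -sin(z)**2 was incorrectly written as sin(z)**2
The later steps are derived from this incorrect expression, so the error originates in Step 2.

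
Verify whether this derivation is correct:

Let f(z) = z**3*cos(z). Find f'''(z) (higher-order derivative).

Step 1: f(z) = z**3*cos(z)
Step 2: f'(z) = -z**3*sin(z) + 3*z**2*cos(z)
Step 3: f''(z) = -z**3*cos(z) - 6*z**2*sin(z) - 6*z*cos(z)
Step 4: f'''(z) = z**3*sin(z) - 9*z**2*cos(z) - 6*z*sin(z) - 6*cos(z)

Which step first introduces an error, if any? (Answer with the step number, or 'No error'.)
Step 3

Step 3 is incorrect due to a sign flip.
The step shows: -z**3*cos(z) - 6*z**2*sin(z) - 6*z*cos(z)
The correct value should be: -z**3*cos(z) - 6*z**2*sin(z) + 6*z*cos(z)

Explanation: The sign of one term was flipped: the term 6*z*cos(z) was incorrectly written as -6*z*cos(z)
The later steps are derived from this incorrect expression, so the error originates in Step 3.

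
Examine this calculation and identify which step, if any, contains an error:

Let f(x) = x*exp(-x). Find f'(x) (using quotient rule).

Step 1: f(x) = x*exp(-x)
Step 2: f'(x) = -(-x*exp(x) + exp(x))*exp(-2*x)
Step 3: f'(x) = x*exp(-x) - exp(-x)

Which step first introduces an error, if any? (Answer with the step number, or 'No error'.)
Step 2

Step 2 is incorrect due to a sign flip.
The step shows: -(-x*exp(x) + exp(x))*exp(-2*x)
The correct value should be: (-x*exp(x) + exp(x))*exp(-2*x)

Explanation: The sign of the whole expression was flipped: the term (-x*exp(x) + exp(x))*exp(-2*x) was incorrectly written as -(-x*exp(x) + exp(x))*exp(-2*x)
The later steps are derived from this incorrect expression, so the error originates in Step 2.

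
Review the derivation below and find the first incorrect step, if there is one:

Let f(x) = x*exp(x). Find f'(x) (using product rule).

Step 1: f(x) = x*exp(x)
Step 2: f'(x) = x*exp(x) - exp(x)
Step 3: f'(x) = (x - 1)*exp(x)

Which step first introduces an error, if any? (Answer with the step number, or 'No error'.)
Step 2

Step 2 is incorrect due to a sign flip.
The step shows: x*exp(x) - exp(x)
The correct value should be: x*exp(x) + exp(x)

Explanation: The sign of one term was flipped: the term exp(x) was incorrectly written as -exp(x)
The later steps are derived from this incorrect expression, so the error originates in Step 2.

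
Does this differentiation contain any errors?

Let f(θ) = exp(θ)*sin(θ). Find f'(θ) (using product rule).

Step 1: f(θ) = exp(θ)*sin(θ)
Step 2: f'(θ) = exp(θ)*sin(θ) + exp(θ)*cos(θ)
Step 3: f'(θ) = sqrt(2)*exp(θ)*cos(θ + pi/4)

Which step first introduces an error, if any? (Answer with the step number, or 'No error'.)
Step 3

Step 3 is incorrect due to a wrong trig function.
The step shows: sqrt(2)*exp(θ)*cos(θ + pi/4)
The correct value should be: sqrt(2)*exp(θ)*sin(θ + pi/4)

Explanation: sin(θ + pi/4) was incorrectly written as cos(θ + pi/4): the term sqrt(2)*exp(θ)*sin(θ + pi/4) was incorrectly written as sqrt(2)*exp(θ)*cos(θ + pi/4)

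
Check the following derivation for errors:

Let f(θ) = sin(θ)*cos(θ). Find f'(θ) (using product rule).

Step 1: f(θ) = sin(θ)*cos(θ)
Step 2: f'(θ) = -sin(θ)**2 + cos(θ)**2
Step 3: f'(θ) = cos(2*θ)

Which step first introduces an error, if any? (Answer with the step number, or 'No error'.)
No error

All steps in this derivation are correct.
The final answer f'(θ) = cos(2*θ) is valid.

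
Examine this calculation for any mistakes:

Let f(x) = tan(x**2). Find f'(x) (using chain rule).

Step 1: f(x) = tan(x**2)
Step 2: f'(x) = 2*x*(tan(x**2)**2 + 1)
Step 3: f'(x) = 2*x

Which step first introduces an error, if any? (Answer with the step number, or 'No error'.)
Step 3

Step 3 is incorrect due to a dropped term.
The step shows: 2*x
The correct value should be: 2*x*tan(x**2)**2 + 2*x

Explanation: A term was dropped: the term 2*x*tan(x**2)**2 was incorrectly omitted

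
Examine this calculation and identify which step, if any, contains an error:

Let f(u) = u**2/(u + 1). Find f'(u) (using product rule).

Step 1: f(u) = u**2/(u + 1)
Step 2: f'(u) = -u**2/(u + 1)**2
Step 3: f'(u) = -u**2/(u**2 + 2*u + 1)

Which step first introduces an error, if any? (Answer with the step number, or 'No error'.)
Step 2

Step 2 is incorrect due to a dropped term.
The step shows: -u**2/(u + 1)**2
The correct value should be: -u**2/(u + 1)**2 + 2*u/(u + 1)

Explanation: A term was dropped: the term 2*u/(u + 1) was incorrectly omitted
The later steps are derived from this incorrect expression, so the error originates in Step 2.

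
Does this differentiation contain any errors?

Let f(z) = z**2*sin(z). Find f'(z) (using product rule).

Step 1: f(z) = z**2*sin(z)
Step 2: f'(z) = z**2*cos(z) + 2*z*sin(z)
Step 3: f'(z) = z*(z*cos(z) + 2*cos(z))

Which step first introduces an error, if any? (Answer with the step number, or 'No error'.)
Step 3

Step 3 is incorrect due to a wrong trig function.
The step shows: z*(z*cos(z) + 2*cos(z))
The correct value should be: z*(z*cos(z) + 2*sin(z))

Explanation: sin(z) was incorrectly written as cos(z): the term z*(z*cos(z) + 2*sin(z)) was incorrectly written as z*(z*cos(z) + 2*cos(z))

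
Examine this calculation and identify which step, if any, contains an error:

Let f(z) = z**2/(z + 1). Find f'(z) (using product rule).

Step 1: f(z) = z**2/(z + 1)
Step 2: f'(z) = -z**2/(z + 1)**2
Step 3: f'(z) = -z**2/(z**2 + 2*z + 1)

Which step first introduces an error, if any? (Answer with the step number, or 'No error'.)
Step 2

Step 2 is incorrect due to a dropped term.
The step shows: -z**2/(z + 1)**2
The correct value should be: -z**2/(z + 1)**2 + 2*z/(z + 1)

Explanation: A term was dropped: the term 2*z/(z + 1) was incorrectly omitted
The later steps are derived from this incorrect expression, so the error originates in Step 2.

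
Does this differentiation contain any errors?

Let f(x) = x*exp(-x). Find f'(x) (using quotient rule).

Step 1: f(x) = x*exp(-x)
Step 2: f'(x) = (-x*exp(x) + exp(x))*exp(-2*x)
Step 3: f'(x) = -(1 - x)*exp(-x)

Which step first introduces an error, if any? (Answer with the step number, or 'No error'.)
Step 3

Step 3 is incorrect due to a sign flip.
The step shows: -(1 - x)*exp(-x)
The correct value should be: (1 - x)*exp(-x)

Explanation: The sign of the whole expression was flipped: the term (1 - x)*exp(-x) was incorrectly written as -(1 - x)*exp(-x)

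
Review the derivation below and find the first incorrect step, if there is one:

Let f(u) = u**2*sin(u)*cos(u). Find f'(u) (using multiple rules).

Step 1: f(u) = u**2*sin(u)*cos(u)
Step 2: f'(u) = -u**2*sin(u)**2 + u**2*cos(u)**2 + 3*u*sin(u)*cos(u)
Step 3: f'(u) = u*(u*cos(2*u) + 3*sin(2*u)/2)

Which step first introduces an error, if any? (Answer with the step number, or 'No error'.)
Step 2

Step 2 is incorrect due to a wrong coefficient.
The step shows: -u**2*sin(u)**2 + u**2*cos(u)**2 + 3*u*sin(u)*cos(u)
The correct value should be: -u**2*sin(u)**2 + u**2*cos(u)**2 + 2*u*sin(u)*cos(u)

Explanation: The coefficient 2 was incorrectly written as 3: the term 2*u*sin(u)*cos(u) was incorrectly written as 3*u*sin(u)*cos(u)
The later steps are derived from this incorrect expression, so the error originates in Step 2.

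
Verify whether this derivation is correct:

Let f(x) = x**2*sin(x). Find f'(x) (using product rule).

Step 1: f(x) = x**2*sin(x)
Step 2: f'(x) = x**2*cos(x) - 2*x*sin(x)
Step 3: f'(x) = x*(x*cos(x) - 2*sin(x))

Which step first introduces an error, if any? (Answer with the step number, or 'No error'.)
Step 2

Step 2 is incorrect due to a sign flip.
The step shows: x**2*cos(x) - 2*x*sin(x)
The correct value should be: x**2*cos(x) + 2*x*sin(x)

Explanation: The sign of one term was flipped: the term 2*x*sin(x) was incorrectly written as -2*x*sin(x)
The later steps are derived from this incorrect expression, so the error originates in Step 2.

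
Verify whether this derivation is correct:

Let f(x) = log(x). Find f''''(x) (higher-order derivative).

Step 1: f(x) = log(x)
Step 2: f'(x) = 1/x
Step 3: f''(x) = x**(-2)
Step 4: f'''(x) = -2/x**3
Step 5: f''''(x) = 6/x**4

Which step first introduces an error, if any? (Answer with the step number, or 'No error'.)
Step 3

Step 3 is incorrect due to a sign flip.
The step shows: x**(-2)
The correct value should be: -1/x**2

Explanation: The sign of the whole expression was flipped: the term -1/x**2 was incorrectly written as x**(-2)
The later steps are derived from this incorrect expression, so the error originates in Step 3.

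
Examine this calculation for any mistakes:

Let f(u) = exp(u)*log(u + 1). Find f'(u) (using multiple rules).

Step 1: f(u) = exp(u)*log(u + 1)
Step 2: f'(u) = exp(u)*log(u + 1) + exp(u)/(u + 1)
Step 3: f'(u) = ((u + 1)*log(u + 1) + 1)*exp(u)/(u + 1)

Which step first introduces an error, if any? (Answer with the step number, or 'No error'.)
No error

All steps in this derivation are correct.
The final answer f'(u) = ((u + 1)*log(u + 1) + 1)*exp(u)/(u + 1) is valid.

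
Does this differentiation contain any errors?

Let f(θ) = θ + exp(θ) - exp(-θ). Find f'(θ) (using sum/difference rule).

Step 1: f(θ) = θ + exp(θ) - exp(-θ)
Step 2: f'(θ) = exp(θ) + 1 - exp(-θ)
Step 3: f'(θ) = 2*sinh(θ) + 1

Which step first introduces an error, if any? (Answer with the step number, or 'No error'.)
Step 2

Step 2 is incorrect due to a sign flip.
The step shows: exp(θ) + 1 - exp(-θ)
The correct value should be: exp(θ) + 1 + exp(-θ)

Explanation: The sign of one term was flipped: the term exp(-θ) was incorrectly written as -exp(-θ)
The later steps are derived from this incorrect expression, so the error originates in Step 2.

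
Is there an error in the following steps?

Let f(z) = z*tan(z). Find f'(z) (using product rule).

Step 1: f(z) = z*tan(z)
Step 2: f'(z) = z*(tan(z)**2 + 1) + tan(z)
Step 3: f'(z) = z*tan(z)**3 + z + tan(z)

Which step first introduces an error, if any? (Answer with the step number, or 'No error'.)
Step 3

Step 3 is incorrect due to a wrong exponent.
The step shows: z*tan(z)**3 + z + tan(z)
The correct value should be: z*tan(z)**2 + z + tan(z)

Explanation: The exponent 2 on tan(z) was incorrectly written as 3: the term z*tan(z)**2 was incorrectly written as z*tan(z)**3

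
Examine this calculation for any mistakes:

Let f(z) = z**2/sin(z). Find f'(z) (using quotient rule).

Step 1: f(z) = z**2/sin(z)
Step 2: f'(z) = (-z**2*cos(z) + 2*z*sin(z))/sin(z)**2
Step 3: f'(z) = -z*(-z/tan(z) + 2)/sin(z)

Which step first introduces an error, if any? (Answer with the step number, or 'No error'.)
Step 3

Step 3 is incorrect due to a sign flip.
The step shows: -z*(-z/tan(z) + 2)/sin(z)
The correct value should be: z*(-z/tan(z) + 2)/sin(z)

Explanation: The sign of the whole expression was flipped: the term z*(-z/tan(z) + 2)/sin(z) was incorrectly written as -z*(-z/tan(z) + 2)/sin(z)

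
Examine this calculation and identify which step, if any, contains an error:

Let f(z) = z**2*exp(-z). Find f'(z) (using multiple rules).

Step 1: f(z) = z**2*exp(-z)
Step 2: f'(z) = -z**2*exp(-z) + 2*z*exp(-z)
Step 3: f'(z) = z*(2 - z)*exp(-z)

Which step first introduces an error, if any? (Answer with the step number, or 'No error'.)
No error

All steps in this derivation are correct.
The final answer f'(z) = z*(2 - z)*exp(-z) is valid.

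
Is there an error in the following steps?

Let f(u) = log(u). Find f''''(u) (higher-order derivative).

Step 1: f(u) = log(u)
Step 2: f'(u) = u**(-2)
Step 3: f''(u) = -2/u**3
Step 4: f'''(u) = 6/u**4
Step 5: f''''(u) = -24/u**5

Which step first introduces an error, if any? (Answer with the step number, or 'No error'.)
Step 2

Step 2 is incorrect due to a wrong exponent.
The step shows: u**(-2)
The correct value should be: 1/u

Explanation: The exponent -1 on u was incorrectly written as -2: the term 1/u was incorrectly written as u**(-2)
The later steps are derived from this incorrect expression, so the error originates in Step 2.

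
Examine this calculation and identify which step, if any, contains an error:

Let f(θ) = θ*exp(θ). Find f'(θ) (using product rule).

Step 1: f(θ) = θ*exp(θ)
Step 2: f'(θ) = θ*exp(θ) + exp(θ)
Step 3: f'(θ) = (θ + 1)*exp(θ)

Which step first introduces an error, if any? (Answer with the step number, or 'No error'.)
No error

All steps in this derivation are correct.
The final answer f'(θ) = (θ + 1)*exp(θ) is valid.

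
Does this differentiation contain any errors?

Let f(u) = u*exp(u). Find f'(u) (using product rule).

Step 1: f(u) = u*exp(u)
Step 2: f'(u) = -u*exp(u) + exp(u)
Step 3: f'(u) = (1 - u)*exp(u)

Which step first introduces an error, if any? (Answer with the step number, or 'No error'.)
Step 2

Step 2 is incorrect due to a sign flip.
The step shows: -u*exp(u) + exp(u)
The correct value should be: u*exp(u) + exp(u)

Explanation: The sign of one term was flipped: the term u*exp(u) was incorrectly written as -u*exp(u)
The later steps are derived from this incorrect expression, so the error originates in Step 2.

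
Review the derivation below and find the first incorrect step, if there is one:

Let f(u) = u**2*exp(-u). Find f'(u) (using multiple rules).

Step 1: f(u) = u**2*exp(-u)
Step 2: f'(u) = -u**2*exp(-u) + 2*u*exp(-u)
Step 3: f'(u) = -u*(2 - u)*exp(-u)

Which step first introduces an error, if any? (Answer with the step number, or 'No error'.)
Step 3

Step 3 is incorrect due to a sign flip.
The step shows: -u*(2 - u)*exp(-u)
The correct value should be: u*(2 - u)*exp(-u)

Explanation: The sign of the whole expression was flipped: the term u*(2 - u)*exp(-u) was incorrectly written as -u*(2 - u)*exp(-u)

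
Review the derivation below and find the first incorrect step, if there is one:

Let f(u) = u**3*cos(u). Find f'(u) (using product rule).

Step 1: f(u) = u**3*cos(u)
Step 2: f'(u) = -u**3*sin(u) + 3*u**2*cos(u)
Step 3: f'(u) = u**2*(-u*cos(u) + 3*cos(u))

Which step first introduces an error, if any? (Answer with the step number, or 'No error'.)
Step 3

Step 3 is incorrect due to a wrong trig function.
The step shows: u**2*(-u*cos(u) + 3*cos(u))
The correct value should be: u**2*(-u*sin(u) + 3*cos(u))

Explanation: sin(u) was incorrectly written as cos(u): the term u**2*(-u*sin(u) + 3*cos(u)) was incorrectly written as u**2*(-u*cos(u) + 3*cos(u))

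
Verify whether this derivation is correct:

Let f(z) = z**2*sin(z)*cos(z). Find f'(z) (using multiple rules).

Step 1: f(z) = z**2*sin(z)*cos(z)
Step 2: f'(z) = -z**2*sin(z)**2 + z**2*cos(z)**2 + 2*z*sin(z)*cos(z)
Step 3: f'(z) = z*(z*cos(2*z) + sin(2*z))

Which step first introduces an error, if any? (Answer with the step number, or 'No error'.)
No error

All steps in this derivation are correct.
The final answer f'(z) = z*(z*cos(2*z) + sin(2*z)) is valid.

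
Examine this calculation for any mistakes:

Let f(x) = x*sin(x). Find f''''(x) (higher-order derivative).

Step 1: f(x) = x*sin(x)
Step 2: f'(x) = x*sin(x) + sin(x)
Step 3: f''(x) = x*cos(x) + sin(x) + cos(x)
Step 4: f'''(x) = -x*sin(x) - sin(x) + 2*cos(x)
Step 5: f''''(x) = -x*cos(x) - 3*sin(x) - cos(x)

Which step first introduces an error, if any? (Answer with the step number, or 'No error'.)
Step 2

Step 2 is incorrect due to a wrong trig function.
The step shows: x*sin(x) + sin(x)
The correct value should be: x*cos(x) + sin(x)

Explanation: cos(x) was incorrectly written as sin(x): the term x*cos(x) was incorrectly written as x*sin(x)
The later steps are derived from this incorrect expression, so the error originates in Step 2.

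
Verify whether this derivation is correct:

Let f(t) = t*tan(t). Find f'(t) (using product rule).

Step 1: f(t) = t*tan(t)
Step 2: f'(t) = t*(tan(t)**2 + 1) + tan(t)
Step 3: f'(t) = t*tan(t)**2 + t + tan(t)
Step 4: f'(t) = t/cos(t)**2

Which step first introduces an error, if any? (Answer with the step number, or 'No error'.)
Step 4

Step 4 is incorrect due to a dropped term.
The step shows: t/cos(t)**2
The correct value should be: t/cos(t)**2 + tan(t)

Explanation: A term was dropped: the term tan(t) was incorrectly omitted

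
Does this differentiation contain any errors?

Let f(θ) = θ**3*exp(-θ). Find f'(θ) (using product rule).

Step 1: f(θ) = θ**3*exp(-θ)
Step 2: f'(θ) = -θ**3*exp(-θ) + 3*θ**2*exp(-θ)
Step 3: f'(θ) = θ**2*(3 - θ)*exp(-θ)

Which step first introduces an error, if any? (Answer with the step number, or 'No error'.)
No error

All steps in this derivation are correct.
The final answer f'(θ) = θ**2*(3 - θ)*exp(-θ) is valid.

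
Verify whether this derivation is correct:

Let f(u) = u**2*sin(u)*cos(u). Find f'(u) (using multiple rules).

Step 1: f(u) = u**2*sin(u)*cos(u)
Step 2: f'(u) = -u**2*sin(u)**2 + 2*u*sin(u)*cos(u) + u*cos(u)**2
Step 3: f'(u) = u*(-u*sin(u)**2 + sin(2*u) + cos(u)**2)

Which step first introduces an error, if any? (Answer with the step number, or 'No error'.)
Step 2

Step 2 is incorrect due to a wrong exponent.
The step shows: -u**2*sin(u)**2 + 2*u*sin(u)*cos(u) + u*cos(u)**2
The correct value should be: -u**2*sin(u)**2 + u**2*cos(u)**2 + 2*u*sin(u)*cos(u)

Explanation: The exponent 2 on u was incorrectly written as 1: the term u**2*cos(u)**2 was incorrectly written as u*cos(u)**2
The later steps are derived from this incorrect expression, so the error originates in Step 2.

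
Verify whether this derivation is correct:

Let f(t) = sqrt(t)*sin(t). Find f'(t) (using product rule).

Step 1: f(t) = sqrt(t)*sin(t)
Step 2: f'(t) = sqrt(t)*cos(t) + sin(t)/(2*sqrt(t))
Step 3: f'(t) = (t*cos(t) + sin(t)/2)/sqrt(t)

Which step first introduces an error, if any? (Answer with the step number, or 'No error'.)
No error

All steps in this derivation are correct.
The final answer f'(t) = (t*cos(t) + sin(t)/2)/sqrt(t) is valid.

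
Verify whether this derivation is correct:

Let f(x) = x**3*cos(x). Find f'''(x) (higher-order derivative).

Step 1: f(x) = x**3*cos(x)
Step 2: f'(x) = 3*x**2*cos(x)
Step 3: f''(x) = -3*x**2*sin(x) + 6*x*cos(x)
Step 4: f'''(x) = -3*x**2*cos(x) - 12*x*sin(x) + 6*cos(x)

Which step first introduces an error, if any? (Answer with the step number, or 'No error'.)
Step 2

Step 2 is incorrect due to a dropped term.
The step shows: 3*x**2*cos(x)
The correct value should be: -x**3*sin(x) + 3*x**2*cos(x)

Explanation: A term was dropped: the term -x**3*sin(x) was incorrectly omitted
The later steps are derived from this incorrect expression, so the error originates in Step 2.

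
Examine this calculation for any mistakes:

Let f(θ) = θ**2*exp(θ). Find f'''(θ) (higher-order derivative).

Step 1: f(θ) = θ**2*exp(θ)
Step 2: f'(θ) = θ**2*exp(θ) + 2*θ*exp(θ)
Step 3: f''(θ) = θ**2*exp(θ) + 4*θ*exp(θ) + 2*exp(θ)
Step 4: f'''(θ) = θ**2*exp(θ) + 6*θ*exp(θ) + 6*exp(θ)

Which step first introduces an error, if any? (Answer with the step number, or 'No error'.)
No error

All steps in this derivation are correct.
The final answer f'''(θ) = θ**2*exp(θ) + 6*θ*exp(θ) + 6*exp(θ) is valid.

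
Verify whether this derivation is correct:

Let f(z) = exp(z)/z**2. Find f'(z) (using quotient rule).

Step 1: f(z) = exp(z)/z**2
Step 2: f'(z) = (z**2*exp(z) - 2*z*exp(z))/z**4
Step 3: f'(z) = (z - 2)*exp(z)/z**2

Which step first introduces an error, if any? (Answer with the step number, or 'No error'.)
Step 3

Step 3 is incorrect due to a wrong exponent.
The step shows: (z - 2)*exp(z)/z**2
The correct value should be: (z - 2)*exp(z)/z**3

Explanation: The exponent -3 on z was incorrectly written as -2: the term (z - 2)*exp(z)/z**3 was incorrectly written as (z - 2)*exp(z)/z**2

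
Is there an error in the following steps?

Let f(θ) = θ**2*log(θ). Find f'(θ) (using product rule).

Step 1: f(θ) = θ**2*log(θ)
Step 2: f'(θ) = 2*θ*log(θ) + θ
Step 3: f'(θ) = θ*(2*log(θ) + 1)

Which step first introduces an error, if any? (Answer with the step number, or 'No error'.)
No error

All steps in this derivation are correct.
The final answer f'(θ) = θ*(2*log(θ) + 1) is valid.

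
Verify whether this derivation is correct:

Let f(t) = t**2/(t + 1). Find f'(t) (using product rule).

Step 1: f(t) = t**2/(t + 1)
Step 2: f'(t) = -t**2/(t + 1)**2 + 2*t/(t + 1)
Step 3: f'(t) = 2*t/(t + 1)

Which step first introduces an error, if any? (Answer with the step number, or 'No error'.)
Step 3

Step 3 is incorrect due to a dropped term.
The step shows: 2*t/(t + 1)
The correct value should be: -t**2/(t**2 + 2*t + 1) + 2*t/(t + 1)

Explanation: A term was dropped: the term -t**2/(t**2 + 2*t + 1) was incorrectly omitted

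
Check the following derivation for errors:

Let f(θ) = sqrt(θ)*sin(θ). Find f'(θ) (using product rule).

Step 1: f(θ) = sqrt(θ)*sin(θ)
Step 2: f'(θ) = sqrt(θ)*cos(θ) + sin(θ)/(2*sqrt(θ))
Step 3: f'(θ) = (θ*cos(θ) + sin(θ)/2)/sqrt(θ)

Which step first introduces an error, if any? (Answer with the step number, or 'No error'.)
No error

All steps in this derivation are correct.
The final answer f'(θ) = (θ*cos(θ) + sin(θ)/2)/sqrt(θ) is valid.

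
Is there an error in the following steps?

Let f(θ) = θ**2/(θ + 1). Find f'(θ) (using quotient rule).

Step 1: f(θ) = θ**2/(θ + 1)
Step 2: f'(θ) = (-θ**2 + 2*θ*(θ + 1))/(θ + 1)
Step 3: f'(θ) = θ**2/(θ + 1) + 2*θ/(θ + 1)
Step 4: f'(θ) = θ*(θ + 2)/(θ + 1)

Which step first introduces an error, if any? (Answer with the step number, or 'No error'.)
Step 2

Step 2 is incorrect due to a wrong exponent.
The step shows: (-θ**2 + 2*θ*(θ + 1))/(θ + 1)
The correct value should be: (-θ**2 + 2*θ*(θ + 1))/(θ + 1)**2

Explanation: The exponent -2 on θ + 1 was incorrectly written as -1: the term (-θ**2 + 2*θ*(θ + 1))/(θ + 1)**2 was incorrectly written as (-θ**2 + 2*θ*(θ + 1))/(θ + 1)
The later steps are derived from this incorrect expression, so the error originates in Step 2.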